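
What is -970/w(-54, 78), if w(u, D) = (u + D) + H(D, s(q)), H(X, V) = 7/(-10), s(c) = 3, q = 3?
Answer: -9700/233 ≈ -41.631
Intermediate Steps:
H(X, V) = -7/10 (H(X, V) = 7*(-⅒) = -7/10)
w(u, D) = -7/10 + D + u (w(u, D) = (u + D) - 7/10 = (D + u) - 7/10 = -7/10 + D + u)
-970/w(-54, 78) = -970/(-7/10 + 78 - 54) = -970/233/10 = -970*10/233 = -9700/233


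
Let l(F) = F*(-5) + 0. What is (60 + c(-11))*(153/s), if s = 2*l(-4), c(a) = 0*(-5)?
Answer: 459/2 ≈ 229.50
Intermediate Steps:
c(a) = 0
l(F) = -5*F (l(F) = -5*F + 0 = -5*F)
s = 40 (s = 2*(-5*(-4)) = 2*20 = 40)
(60 + c(-11))*(153/s) = (60 + 0)*(153/40) = 60*(153*(1/40)) = 60*(153/40) = 459/2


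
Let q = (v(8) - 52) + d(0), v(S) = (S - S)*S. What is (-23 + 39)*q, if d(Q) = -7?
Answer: -944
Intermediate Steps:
v(S) = 0 (v(S) = 0*S = 0)
q = -59 (q = (0 - 52) - 7 = -52 - 7 = -59)
(-23 + 39)*q = (-23 + 39)*(-59) = 16*(-59) = -944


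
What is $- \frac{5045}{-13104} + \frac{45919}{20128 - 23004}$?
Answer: $- \frac{146803289}{9421776} \approx -15.581$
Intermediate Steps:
$- \frac{5045}{-13104} + \frac{45919}{20128 - 23004} = \left(-5045\right) \left(- \frac{1}{13104}\right) + \frac{45919}{20128 - 23004} = \frac{5045}{13104} + \frac{45919}{-2876} = \frac{5045}{13104} + 45919 \left(- \frac{1}{2876}\right) = \frac{5045}{13104} - \frac{45919}{2876} = - \frac{146803289}{9421776}$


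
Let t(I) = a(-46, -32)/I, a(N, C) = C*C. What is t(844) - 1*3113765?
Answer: -657004159/211 ≈ -3.1138e+6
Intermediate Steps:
a(N, C) = C²
t(I) = 1024/I (t(I) = (-32)²/I = 1024/I)
t(844) - 1*3113765 = 1024/844 - 1*3113765 = 1024*(1/844) - 3113765 = 256/211 - 3113765 = -657004159/211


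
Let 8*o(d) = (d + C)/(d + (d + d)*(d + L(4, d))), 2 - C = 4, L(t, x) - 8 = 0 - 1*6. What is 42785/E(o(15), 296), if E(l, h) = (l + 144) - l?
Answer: 42785/144 ≈ 297.12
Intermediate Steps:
L(t, x) = 2 (L(t, x) = 8 + (0 - 1*6) = 8 + (0 - 6) = 8 - 6 = 2)
C = -2 (C = 2 - 1*4 = 2 - 4 = -2)
o(d) = (-2 + d)/(8*(d + 2*d*(2 + d))) (o(d) = ((d - 2)/(d + (d + d)*(d + 2)))/8 = ((-2 + d)/(d + (2*d)*(2 + d)))/8 = ((-2 + d)/(d + 2*d*(2 + d)))/8 = (-2 + d)/(8*(d + 2*d*(2 + d))))
E(l, h) = 144 (E(l, h) = (144 + l) - l = 144)
42785/E(o(15), 296) = 42785/144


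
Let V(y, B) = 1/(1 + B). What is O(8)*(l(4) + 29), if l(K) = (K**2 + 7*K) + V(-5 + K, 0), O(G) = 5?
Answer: 370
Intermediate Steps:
l(K) = 1 + K**2 + 7*K (l(K) = (K**2 + 7*K) + 1/(1 + 0) = (K**2 + 7*K) + 1/1 = (K**2 + 7*K) + 1 = 1 + K**2 + 7*K)
O(8)*(l(4) + 29) = 5*((1 + 4**2 + 7*4) + 29) = 5*((1 + 16 + 28) + 29) = 5*(45 + 29) = 5*74 = 370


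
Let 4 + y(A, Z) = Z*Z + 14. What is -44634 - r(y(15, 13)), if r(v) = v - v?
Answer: -44634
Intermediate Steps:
y(A, Z) = 10 + Z**2 (y(A, Z) = -4 + (Z*Z + 14) = -4 + (Z**2 + 14) = -4 + (14 + Z**2) = 10 + Z**2)
r(v) = 0
-44634 - r(y(15, 13)) = -44634 - 1*0 = -44634 + 0 = -44634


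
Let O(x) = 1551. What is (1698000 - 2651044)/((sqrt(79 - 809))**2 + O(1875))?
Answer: -953044/821 ≈ -1160.8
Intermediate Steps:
(1698000 - 2651044)/((sqrt(79 - 809))**2 + O(1875)) = (1698000 - 2651044)/((sqrt(79 - 809))**2 + 1551) = -953044/((sqrt(-730))**2 + 1551) = -953044/((I*sqrt(730))**2 + 1551) = -953044/(-730 + 1551) = -953044/821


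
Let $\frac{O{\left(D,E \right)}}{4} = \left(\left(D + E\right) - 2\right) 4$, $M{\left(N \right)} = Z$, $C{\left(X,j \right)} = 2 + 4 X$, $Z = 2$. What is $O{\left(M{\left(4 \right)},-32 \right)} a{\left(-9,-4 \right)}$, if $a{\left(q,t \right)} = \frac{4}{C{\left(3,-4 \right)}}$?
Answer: $- \frac{1024}{7} \approx -146.29$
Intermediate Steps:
$M{\left(N \right)} = 2$
$a{\left(q,t \right)} = \frac{2}{7}$ ($a{\left(q,t \right)} = \frac{4}{2 + 4 \cdot 3} = \frac{4}{2 + 12} = \frac{4}{14} = 4 \cdot \frac{1}{14} = \frac{2}{7}$)
$O{\left(D,E \right)} = -32 + 16 D + 16 E$ ($O{\left(D,E \right)} = 4 \left(\left(D + E\right) - 2\right) 4 = 4 \left(-2 + D + E\right) 4 = 4 \left(-8 + 4 D + 4 E\right) = -32 + 16 D + 16 E$)
$O{\left(M{\left(4 \right)},-32 \right)} a{\left(-9,-4 \right)} = \left(-32 + 16 \cdot 2 + 16 \left(-32\right)\right) \frac{2}{7} = \left(-32 + 32 - 512\right) \frac{2}{7} = \left(-512\right) \frac{2}{7} = - \frac{1024}{7}$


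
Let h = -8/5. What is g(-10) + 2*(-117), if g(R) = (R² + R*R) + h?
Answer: -178/5 ≈ -35.600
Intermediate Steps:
h = -8/5 (h = -8*⅕ = -8/5 ≈ -1.6000)
g(R) = -8/5 + 2*R² (g(R) = (R² + R*R) - 8/5 = (R² + R²) - 8/5 = 2*R² - 8/5 = -8/5 + 2*R²)
g(-10) + 2*(-117) = (-8/5 + 2*(-10)²) + 2*(-117) = (-8/5 + 2*100) - 234 = (-8/5 + 200) - 234 = 992/5 - 234 = -178/5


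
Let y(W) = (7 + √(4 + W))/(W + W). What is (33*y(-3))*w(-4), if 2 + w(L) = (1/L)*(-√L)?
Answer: 88 - 22*I ≈ 88.0 - 22.0*I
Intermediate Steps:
y(W) = (7 + √(4 + W))/(2*W) (y(W) = (7 + √(4 + W))/((2*W)) = (7 + √(4 + W))*(1/(2*W)) = (7 + √(4 + W))/(2*W))
w(L) = -2 - 1/√L (w(L) = -2 + (1/L)*(-√L) = -2 + (-√L)/L = -2 - 1/√L)
(33*y(-3))*w(-4) = (33*((½)*(7 + √(4 - 3))/(-3)))*(-2 - 1/√(-4)) = (33*((½)*(-⅓)*(7 + √1)))*(-2 - (-1)*I/2) = (33*((½)*(-⅓)*(7 + 1)))*(-2 + I/2) = (33*((½)*(-⅓)*8))*(-2 + I/2) = (33*(-4/3))*(-2 + I/2) = -44*(-2 + I/2) = 88 - 22*I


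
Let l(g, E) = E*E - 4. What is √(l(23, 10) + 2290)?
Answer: √2386 ≈ 48.847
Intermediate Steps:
l(g, E) = -4 + E² (l(g, E) = E² - 4 = -4 + E²)
√(l(23, 10) + 2290) = √((-4 + 10²) + 2290) = √((-4 + 100) + 2290) = √(96 + 2290) = √2386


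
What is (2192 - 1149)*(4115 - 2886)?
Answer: 1281847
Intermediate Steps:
(2192 - 1149)*(4115 - 2886) = 1043*1229 = 1281847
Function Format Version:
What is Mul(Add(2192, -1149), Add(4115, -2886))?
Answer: 1281847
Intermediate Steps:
Mul(Add(2192, -1149), Add(4115, -2886)) = Mul(1043, 1229) = 1281847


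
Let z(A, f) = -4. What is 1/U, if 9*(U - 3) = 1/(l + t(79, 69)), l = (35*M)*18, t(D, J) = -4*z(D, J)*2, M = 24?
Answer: 136368/409105 ≈ 0.33333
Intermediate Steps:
t(D, J) = 32 (t(D, J) = -4*(-4)*2 = 16*2 = 32)
l = 15120 (l = (35*24)*18 = 840*18 = 15120)
U = 409105/136368 (U = 3 + 1/(9*(15120 + 32)) = 3 + (⅑)/15152 = 3 + (⅑)*(1/15152) = 3 + 1/136368 = 409105/136368 ≈ 3.0000)
1/U = 1/(409105/136368) = 136368/409105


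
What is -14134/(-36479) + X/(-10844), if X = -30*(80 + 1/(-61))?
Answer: 7344423043/12065137418 ≈ 0.60873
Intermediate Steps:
X = -146370/61 (X = -30*(80 - 1/61) = -30*4879/61 = -146370/61 ≈ -2399.5)
-14134/(-36479) + X/(-10844) = -14134/(-36479) - 146370/61/(-10844) = -14134*(-1/36479) - 146370/61*(-1/10844) = 14134/36479 + 73185/330742 = 7344423043/12065137418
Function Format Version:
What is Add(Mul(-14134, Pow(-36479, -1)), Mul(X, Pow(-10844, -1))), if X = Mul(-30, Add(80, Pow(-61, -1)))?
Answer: Rational(7344423043, 12065137418) ≈ 0.60873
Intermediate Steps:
X = Rational(-146370, 61) (X = Mul(-30, Add(80, Rational(-1, 61))) = Mul(-30, Rational(4879, 61)) = Rational(-146370, 61) ≈ -2399.5)
Add(Mul(-14134, Pow(-36479, -1)), Mul(X, Pow(-10844, -1))) = Add(Mul(-14134, Pow(-36479, -1)), Mul(Rational(-146370, 61), Pow(-10844, -1))) = Add(Mul(-14134, Rational(-1, 36479)), Mul(Rational(-146370, 61), Rational(-1, 10844))) = Add(Rational(14134, 36479), Rational(73185, 330742)) = Rational(7344423043, 12065137418)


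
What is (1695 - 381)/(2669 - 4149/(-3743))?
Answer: 2459151/4997108 ≈ 0.49212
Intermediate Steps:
(1695 - 381)/(2669 - 4149/(-3743)) = 1314/(2669 - 4149*(-1/3743)) = 1314/(2669 + 4149/3743) = 1314/(9994216/3743) = 1314*(3743/9994216) = 2459151/4997108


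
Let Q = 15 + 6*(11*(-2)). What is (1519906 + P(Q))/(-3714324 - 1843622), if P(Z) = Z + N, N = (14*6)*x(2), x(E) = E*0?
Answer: -1519789/5557946 ≈ -0.27344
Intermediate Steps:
x(E) = 0
Q = -117 (Q = 15 + 6*(-22) = 15 - 132 = -117)
N = 0 (N = (14*6)*0 = 84*0 = 0)
P(Z) = Z (P(Z) = Z + 0 = Z)
(1519906 + P(Q))/(-3714324 - 1843622) = (1519906 - 117)/(-3714324 - 1843622) = 1519789/(-5557946) = 1519789*(-1/5557946) = -1519789/5557946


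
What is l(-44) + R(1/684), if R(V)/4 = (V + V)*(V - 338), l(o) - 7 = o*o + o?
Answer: 110826127/58482 ≈ 1895.0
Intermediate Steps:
l(o) = 7 + o + o² (l(o) = 7 + (o*o + o) = 7 + (o² + o) = 7 + (o + o²) = 7 + o + o²)
R(V) = 8*V*(-338 + V) (R(V) = 4*((V + V)*(V - 338)) = 4*((2*V)*(-338 + V)) = 4*(2*V*(-338 + V)) = 8*V*(-338 + V))
l(-44) + R(1/684) = (7 - 44 + (-44)²) + 8*(-338 + 1/684)/684 = (7 - 44 + 1936) + 8*(1/684)*(-338 + 1/684) = 1899 + 8*(1/684)*(-231191/684) = 1899 - 231191/58482 = 110826127/58482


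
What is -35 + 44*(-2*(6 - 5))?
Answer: -123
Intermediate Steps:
-35 + 44*(-2*(6 - 5)) = -35 + 44*(-2*1) = -35 + 44*(-2) = -35 - 88 = -123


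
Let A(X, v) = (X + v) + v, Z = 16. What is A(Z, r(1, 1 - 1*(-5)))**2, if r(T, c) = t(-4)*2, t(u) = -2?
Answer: 64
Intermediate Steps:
r(T, c) = -4 (r(T, c) = -2*2 = -4)
A(X, v) = X + 2*v
A(Z, r(1, 1 - 1*(-5)))**2 = (16 + 2*(-4))**2 = (16 - 8)**2 = 8**2 = 64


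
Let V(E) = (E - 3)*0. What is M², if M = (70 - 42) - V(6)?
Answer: 784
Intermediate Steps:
V(E) = 0 (V(E) = (-3 + E)*0 = 0)
M = 28 (M = (70 - 42) - 1*0 = 28 + 0 = 28)
M² = 28² = 784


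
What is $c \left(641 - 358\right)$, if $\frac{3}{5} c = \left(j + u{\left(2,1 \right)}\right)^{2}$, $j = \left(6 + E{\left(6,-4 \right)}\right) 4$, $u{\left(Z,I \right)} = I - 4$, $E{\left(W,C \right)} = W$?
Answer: $955125$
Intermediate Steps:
$u{\left(Z,I \right)} = -4 + I$
$j = 48$ ($j = \left(6 + 6\right) 4 = 12 \cdot 4 = 48$)
$c = 3375$ ($c = \frac{5 \left(48 + \left(-4 + 1\right)\right)^{2}}{3} = \frac{5 \left(48 - 3\right)^{2}}{3} = \frac{5 \cdot 45^{2}}{3} = \frac{5}{3} \cdot 2025 = 3375$)
$c \left(641 - 358\right) = 3375 \left(641 - 358\right) = 3375 \cdot 283 = 955125$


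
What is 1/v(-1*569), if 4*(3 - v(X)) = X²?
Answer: -4/323749 ≈ -1.2355e-5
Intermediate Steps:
v(X) = 3 - X²/4
1/v(-1*569) = 1/(3 - (-1*569)²/4) = 1/(3 - ¼*(-569)²) = 1/(3 - ¼*323761) = 1/(3 - 323761/4) = 1/(-323749/4) = -4/323749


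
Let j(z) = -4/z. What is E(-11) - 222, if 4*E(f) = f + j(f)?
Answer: -9885/44 ≈ -224.66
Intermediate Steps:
E(f) = -1/f + f/4 (E(f) = (f - 4/f)/4 = -1/f + f/4)
E(-11) - 222 = (-1/(-11) + (1/4)*(-11)) - 222 = (-1*(-1/11) - 11/4) - 222 = (1/11 - 11/4) - 222 = -117/44 - 222 = -9885/44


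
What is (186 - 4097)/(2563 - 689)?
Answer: -3911/1874 ≈ -2.0870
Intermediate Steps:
(186 - 4097)/(2563 - 689) = -3911/1874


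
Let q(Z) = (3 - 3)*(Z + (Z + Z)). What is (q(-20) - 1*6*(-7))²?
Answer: 1764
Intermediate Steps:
q(Z) = 0 (q(Z) = 0*(Z + 2*Z) = 0*(3*Z) = 0)
(q(-20) - 1*6*(-7))² = (0 - 1*6*(-7))² = (0 - 6*(-7))² = (0 + 42)² = 42² = 1764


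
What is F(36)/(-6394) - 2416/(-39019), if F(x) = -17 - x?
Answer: 17515911/249487486 ≈ 0.070208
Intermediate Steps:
F(36)/(-6394) - 2416/(-39019) = (-17 - 1*36)/(-6394) - 2416/(-39019) = (-17 - 36)*(-1/6394) - 2416*(-1/39019) = -53*(-1/6394) + 2416/39019 = 53/6394 + 2416/39019 = 17515911/249487486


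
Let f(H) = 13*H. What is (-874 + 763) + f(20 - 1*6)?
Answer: 71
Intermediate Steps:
(-874 + 763) + f(20 - 1*6) = (-874 + 763) + 13*(20 - 1*6) = -111 + 13*(20 - 6) = -111 + 13*14 = -111 + 182 = 71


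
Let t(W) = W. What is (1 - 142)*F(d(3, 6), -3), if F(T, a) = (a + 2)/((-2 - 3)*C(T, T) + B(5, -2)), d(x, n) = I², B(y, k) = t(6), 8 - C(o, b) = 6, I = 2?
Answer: -141/4 ≈ -35.250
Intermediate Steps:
C(o, b) = 2 (C(o, b) = 8 - 1*6 = 8 - 6 = 2)
B(y, k) = 6
d(x, n) = 4 (d(x, n) = 2² = 4)
F(T, a) = -½ - a/4 (F(T, a) = (a + 2)/((-2 - 3)*2 + 6) = (2 + a)/(-5*2 + 6) = (2 + a)/(-10 + 6) = (2 + a)/(-4) = (2 + a)*(-¼) = -½ - a/4)
(1 - 142)*F(d(3, 6), -3) = (1 - 142)*(-½ - ¼*(-3)) = -141*(-½ + ¾) = -141*¼ = -141/4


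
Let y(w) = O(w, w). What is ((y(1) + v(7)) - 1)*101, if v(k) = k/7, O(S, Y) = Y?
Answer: 101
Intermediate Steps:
y(w) = w
v(k) = k/7 (v(k) = k*(1/7) = k/7)
((y(1) + v(7)) - 1)*101 = ((1 + (1/7)*7) - 1)*101 = ((1 + 1) - 1)*101 = (2 - 1)*101 = 1*101 = 101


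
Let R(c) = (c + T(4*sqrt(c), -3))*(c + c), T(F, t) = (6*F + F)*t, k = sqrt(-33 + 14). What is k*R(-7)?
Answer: -1176*sqrt(133) + 98*I*sqrt(19) ≈ -13562.0 + 427.17*I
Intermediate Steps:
k = I*sqrt(19) (k = sqrt(-19) = I*sqrt(19) ≈ 4.3589*I)
T(F, t) = 7*F*t (T(F, t) = (7*F)*t = 7*F*t)
R(c) = 2*c*(c - 84*sqrt(c)) (R(c) = (c + 7*(4*sqrt(c))*(-3))*(c + c) = (c - 84*sqrt(c))*(2*c) = 2*c*(c - 84*sqrt(c)))
k*R(-7) = (I*sqrt(19))*(2*(-7)*(-7 - 84*I*sqrt(7))) = (I*sqrt(19))*(98 + 1176*I*sqrt(7)) = I*sqrt(19)*(98 + 1176*I*sqrt(7))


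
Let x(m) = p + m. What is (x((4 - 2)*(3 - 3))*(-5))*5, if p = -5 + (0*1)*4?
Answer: 125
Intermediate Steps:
p = -5 (p = -5 + 0*4 = -5 + 0 = -5)
x(m) = -5 + m
(x((4 - 2)*(3 - 3))*(-5))*5 = ((-5 + (4 - 2)*(3 - 3))*(-5))*5 = ((-5 + 2*0)*(-5))*5 = ((-5 + 0)*(-5))*5 = -5*(-5)*5 = 25*5 = 125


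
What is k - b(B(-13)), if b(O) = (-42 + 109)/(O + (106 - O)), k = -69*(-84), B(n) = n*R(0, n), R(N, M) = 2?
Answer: 614309/106 ≈ 5795.4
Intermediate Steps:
B(n) = 2*n (B(n) = n*2 = 2*n)
k = 5796
b(O) = 67/106
k - b(B(-13)) = 5796 - 1*67/106 = 5796 - 67/106 = 614309/106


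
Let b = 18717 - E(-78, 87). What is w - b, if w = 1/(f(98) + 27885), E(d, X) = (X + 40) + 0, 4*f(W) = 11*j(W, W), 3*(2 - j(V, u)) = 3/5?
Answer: -10369483390/557799 ≈ -18590.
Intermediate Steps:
j(V, u) = 9/5 (j(V, u) = 2 - 1/5 = 2 - ⅓*⅗ = 2 - ⅕ = 9/5)
f(W) = 99/20 (f(W) = (11*(9/5))/4 = (¼)*(99/5) = 99/20)
E(d, X) = 40 + X (E(d, X) = (40 + X) + 0 = 40 + X)
w = 20/557799 (w = 1/(99/20 + 27885) = 1/(557799/20) = 20/557799 ≈ 3.5855e-5)
b = 18590 (b = 18717 - (40 + 87) = 18717 - 1*127 = 18717 - 127 = 18590)
w - b = 20/557799 - 1*18590 = 20/557799 - 18590 = -10369483390/557799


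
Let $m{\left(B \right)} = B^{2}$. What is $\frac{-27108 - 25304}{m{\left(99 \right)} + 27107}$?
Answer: $- \frac{13103}{9227} \approx -1.4201$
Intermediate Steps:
$\frac{-27108 - 25304}{m{\left(99 \right)} + 27107} = \frac{-27108 - 25304}{99^{2} + 27107} = - \frac{52412}{9801 + 27107} = - \frac{52412}{36908} = \left(-52412\right) \frac{1}{36908} = - \frac{13103}{9227}$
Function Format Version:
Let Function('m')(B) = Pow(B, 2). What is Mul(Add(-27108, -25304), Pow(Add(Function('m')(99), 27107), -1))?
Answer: Rational(-13103, 9227) ≈ -1.4201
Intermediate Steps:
Mul(Add(-27108, -25304), Pow(Add(Function('m')(99), 27107), -1)) = Mul(Add(-27108, -25304), Pow(Add(Pow(99, 2), 27107), -1)) = Mul(-52412, Pow(Add(9801, 27107), -1)) = Mul(-52412, Pow(36908, -1)) = Mul(-52412, Rational(1, 36908)) = Rational(-13103, 9227)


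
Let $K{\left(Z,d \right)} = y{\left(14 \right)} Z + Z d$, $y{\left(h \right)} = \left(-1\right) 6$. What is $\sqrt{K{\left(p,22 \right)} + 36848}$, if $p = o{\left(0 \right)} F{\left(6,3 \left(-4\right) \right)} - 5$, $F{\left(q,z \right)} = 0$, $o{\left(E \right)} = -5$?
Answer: $4 \sqrt{2298} \approx 191.75$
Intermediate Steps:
$y{\left(h \right)} = -6$
$p = -5$ ($p = \left(-5\right) 0 - 5 = 0 - 5 = -5$)
$K{\left(Z,d \right)} = - 6 Z + Z d$
$\sqrt{K{\left(p,22 \right)} + 36848} = \sqrt{- 5 \left(-6 + 22\right) + 36848} = \sqrt{\left(-5\right) 16 + 36848} = \sqrt{-80 + 36848} = \sqrt{36768} = 4 \sqrt{2298}$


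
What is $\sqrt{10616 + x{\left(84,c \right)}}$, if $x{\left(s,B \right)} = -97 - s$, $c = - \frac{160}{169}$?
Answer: $\sqrt{10435} \approx 102.15$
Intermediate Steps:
$c = - \frac{160}{169}$ ($c = \left(-160\right) \frac{1}{169} = - \frac{160}{169} \approx -0.94675$)
$\sqrt{10616 + x{\left(84,c \right)}} = \sqrt{10616 - 181} = \sqrt{10435}$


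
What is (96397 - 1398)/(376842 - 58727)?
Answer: 94999/318115 ≈ 0.29863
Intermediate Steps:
(96397 - 1398)/(376842 - 58727) = 94999/318115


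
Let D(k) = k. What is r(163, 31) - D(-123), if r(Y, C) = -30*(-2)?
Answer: 183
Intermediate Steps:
r(Y, C) = 60
r(163, 31) - D(-123) = 60 - 1*(-123) = 60 + 123 = 183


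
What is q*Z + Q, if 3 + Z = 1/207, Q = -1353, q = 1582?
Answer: -1260911/207 ≈ -6091.4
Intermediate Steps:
Z = -620/207 (Z = -3 + 1/207 = -620/207 ≈ -2.9952)
q*Z + Q = 1582*(-620/207) - 1353 = -980840/207 - 1353 = -1260911/207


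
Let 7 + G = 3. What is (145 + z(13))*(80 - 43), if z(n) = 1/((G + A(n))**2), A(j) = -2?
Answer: 193177/36 ≈ 5366.0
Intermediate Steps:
G = -4 (G = -7 + 3 = -4)
z(n) = 1/36 (z(n) = 1/((-4 - 2)**2) = 1/((-6)**2) = 1/36)
(145 + z(13))*(80 - 43) = (145 + 1/36)*(80 - 43) = (5221/36)*37 = 193177/36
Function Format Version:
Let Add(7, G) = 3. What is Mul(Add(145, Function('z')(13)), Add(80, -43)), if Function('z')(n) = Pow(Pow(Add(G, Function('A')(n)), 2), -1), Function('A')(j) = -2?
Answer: Rational(193177, 36) ≈ 5366.0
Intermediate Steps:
G = -4 (G = Add(-7, 3) = -4)
Function('z')(n) = Rational(1, 36) (Function('z')(n) = Pow(Pow(Add(-4, -2), 2), -1) = Pow(Pow(-6, 2), -1) = Pow(36, -1) = Rational(1, 36))
Mul(Add(145, Function('z')(13)), Add(80, -43)) = Mul(Add(145, Rational(1, 36)), Add(80, -43)) = Mul(Rational(5221, 36), 37) = Rational(193177, 36)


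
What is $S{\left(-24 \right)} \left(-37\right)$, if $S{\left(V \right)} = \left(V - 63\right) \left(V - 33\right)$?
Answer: $-183483$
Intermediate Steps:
$S{\left(V \right)} = \left(-63 + V\right) \left(-33 + V\right)$
$S{\left(-24 \right)} \left(-37\right) = \left(2079 + \left(-24\right)^{2} - -2304\right) \left(-37\right) = \left(2079 + 576 + 2304\right) \left(-37\right) = 4959 \left(-37\right) = -183483$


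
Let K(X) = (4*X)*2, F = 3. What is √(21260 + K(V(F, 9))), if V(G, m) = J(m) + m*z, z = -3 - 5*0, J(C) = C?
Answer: 2*√5279 ≈ 145.31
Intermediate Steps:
z = -3 (z = -3 + 0 = -3)
V(G, m) = -2*m (V(G, m) = m + m*(-3) = m - 3*m = -2*m)
K(X) = 8*X
√(21260 + K(V(F, 9))) = √(21260 + 8*(-2*9)) = √(21260 + 8*(-18)) = √(21260 - 144) = √21116 = 2*√5279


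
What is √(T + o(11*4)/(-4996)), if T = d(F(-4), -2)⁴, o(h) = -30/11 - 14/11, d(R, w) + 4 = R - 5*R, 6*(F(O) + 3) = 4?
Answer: √102236326705/11241 ≈ 28.444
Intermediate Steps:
F(O) = -7/3 (F(O) = -3 + (⅙)*4 = -3 + ⅔ = -7/3)
d(R, w) = -4 - 4*R (d(R, w) = -4 + (R - 5*R) = -4 - 4*R)
o(h) = -4 (o(h) = -30*1/11 - 14*1/11 = -30/11 - 14/11 = -4)
T = 65536/81 (T = (-4 - 4*(-7/3))⁴ = (-4 + 28/3)⁴ = (16/3)⁴ = 65536/81 ≈ 809.09)
√(T + o(11*4)/(-4996)) = √(65536/81 - 4/(-4996)) = √(65536/81 - 4*(-1/4996)) = √(65536/81 + 1/1249) = √(81854545/101169) = √102236326705/11241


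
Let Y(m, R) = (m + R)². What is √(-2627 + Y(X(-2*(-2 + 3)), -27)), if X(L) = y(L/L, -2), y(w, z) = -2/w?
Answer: I*√1786 ≈ 42.261*I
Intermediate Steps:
X(L) = -2 (X(L) = -2/(L/L) = -2/1 = -2*1 = -2)
Y(m, R) = (R + m)²
√(-2627 + Y(X(-2*(-2 + 3)), -27)) = √(-2627 + (-27 - 2)²) = √(-2627 + (-29)²) = √(-2627 + 841) = √(-1786) = I*√1786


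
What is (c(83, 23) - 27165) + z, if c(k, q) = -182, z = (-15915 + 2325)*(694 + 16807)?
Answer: -237865937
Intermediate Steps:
z = -237838590 (z = -13590*17501 = -237838590)
(c(83, 23) - 27165) + z = (-182 - 27165) - 237838590 = -27347 - 237838590 = -237865937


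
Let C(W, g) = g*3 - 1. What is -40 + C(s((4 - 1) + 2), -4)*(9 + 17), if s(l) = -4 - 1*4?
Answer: -378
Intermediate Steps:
s(l) = -8 (s(l) = -4 - 4 = -8)
C(W, g) = -1 + 3*g (C(W, g) = 3*g - 1 = -1 + 3*g)
-40 + C(s((4 - 1) + 2), -4)*(9 + 17) = -40 + (-1 + 3*(-4))*(9 + 17) = -40 + (-1 - 12)*26 = -40 - 13*26 = -40 - 338 = -378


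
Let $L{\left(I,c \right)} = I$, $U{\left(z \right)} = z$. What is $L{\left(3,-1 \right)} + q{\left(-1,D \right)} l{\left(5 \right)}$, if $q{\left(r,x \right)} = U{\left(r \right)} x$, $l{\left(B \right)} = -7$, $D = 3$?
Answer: $24$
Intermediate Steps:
$q{\left(r,x \right)} = r x$
$L{\left(3,-1 \right)} + q{\left(-1,D \right)} l{\left(5 \right)} = 3 + \left(-1\right) 3 \left(-7\right) = 3 - -21 = 3 + 21 = 24$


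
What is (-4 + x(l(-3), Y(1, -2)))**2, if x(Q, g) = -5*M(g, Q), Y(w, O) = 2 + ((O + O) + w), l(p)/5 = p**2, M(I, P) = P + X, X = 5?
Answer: 64516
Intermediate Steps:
M(I, P) = 5 + P (M(I, P) = P + 5 = 5 + P)
l(p) = 5*p**2
Y(w, O) = 2 + w + 2*O (Y(w, O) = 2 + (2*O + w) = 2 + (w + 2*O) = 2 + w + 2*O)
x(Q, g) = -25 - 5*Q (x(Q, g) = -5*(5 + Q) = -25 - 5*Q)
(-4 + x(l(-3), Y(1, -2)))**2 = (-4 + (-25 - 25*(-3)**2))**2 = (-4 + (-25 - 25*9))**2 = (-4 + (-25 - 5*45))**2 = (-4 + (-25 - 225))**2 = (-4 - 250)**2 = (-254)**2 = 64516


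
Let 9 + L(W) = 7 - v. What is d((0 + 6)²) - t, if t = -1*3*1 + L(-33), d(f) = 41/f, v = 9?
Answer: 545/36 ≈ 15.139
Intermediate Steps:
L(W) = -11 (L(W) = -9 + (7 - 1*9) = -9 + (7 - 9) = -9 - 2 = -11)
t = -14 (t = -1*3*1 - 11 = -3*1 - 11 = -3 - 11 = -14)
d((0 + 6)²) - t = 41/((0 + 6)²) - 1*(-14) = 41/(6²) + 14 = 41/36 + 14 = 545/36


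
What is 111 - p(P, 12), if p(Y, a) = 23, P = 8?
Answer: 88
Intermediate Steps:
111 - p(P, 12) = 111 - 1*23 = 111 - 23 = 88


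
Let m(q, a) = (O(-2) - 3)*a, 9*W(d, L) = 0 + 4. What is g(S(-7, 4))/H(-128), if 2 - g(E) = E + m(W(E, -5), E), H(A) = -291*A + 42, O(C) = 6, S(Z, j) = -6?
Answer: 13/18645 ≈ 0.00069724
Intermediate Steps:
H(A) = 42 - 291*A
W(d, L) = 4/9 (W(d, L) = (0 + 4)/9 = (⅑)*4 = 4/9)
m(q, a) = 3*a (m(q, a) = (6 - 3)*a = 3*a)
g(E) = 2 - 4*E (g(E) = 2 - (E + 3*E) = 2 - 4*E)
g(S(-7, 4))/H(-128) = (2 - 4*(-6))/(42 - 291*(-128)) = (2 + 24)/(42 + 37248) = 26/37290 = 26*(1/37290) = 13/18645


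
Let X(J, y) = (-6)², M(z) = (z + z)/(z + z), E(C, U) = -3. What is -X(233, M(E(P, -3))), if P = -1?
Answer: -36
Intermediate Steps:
M(z) = 1 (M(z) = (2*z)/((2*z)) = (2*z)*(1/(2*z)) = 1)
X(J, y) = 36
-X(233, M(E(P, -3))) = -1*36 = -36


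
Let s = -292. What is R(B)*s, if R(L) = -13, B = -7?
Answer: 3796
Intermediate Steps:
R(B)*s = -13*(-292) = 3796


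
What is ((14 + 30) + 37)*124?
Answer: 10044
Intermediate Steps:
((14 + 30) + 37)*124 = (44 + 37)*124 = 81*124 = 10044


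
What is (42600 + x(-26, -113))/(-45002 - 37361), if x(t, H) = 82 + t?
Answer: -42656/82363 ≈ -0.51790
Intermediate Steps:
(42600 + x(-26, -113))/(-45002 - 37361) = (42600 + (82 - 26))/(-45002 - 37361) = (42600 + 56)/(-82363) = 42656*(-1/82363) = -42656/82363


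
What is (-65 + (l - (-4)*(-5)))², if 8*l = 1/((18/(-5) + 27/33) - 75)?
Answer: 8462833719025/1171282176 ≈ 7225.3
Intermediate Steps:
l = -55/34224 (l = 1/(8*((18/(-5) + 27/33) - 75)) = 1/(8*((18*(-⅕) + 27*(1/33)) - 75)) = 1/(8*((-18/5 + 9/11) - 75)) = 1/(8*(-153/55 - 75)) = 1/(8*(-4278/55)) = (⅛)*(-55/4278) = -55/34224 ≈ -0.0016071)
(-65 + (l - (-4)*(-5)))² = (-65 + (-55/34224 - (-4)*(-5)))² = (-65 + (-55/34224 - 1*20))² = (-65 + (-55/34224 - 20))² = (-65 - 684535/34224)² = (-2909095/34224)² = 8462833719025/1171282176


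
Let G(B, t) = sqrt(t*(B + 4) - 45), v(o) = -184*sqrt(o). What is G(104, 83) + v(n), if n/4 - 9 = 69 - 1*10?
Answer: -736*sqrt(17) + 3*sqrt(991) ≈ -2940.2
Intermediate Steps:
n = 272 (n = 36 + 4*(69 - 1*10) = 36 + 4*(69 - 10) = 36 + 4*59 = 36 + 236 = 272)
G(B, t) = sqrt(-45 + t*(4 + B)) (G(B, t) = sqrt(t*(4 + B) - 45) = sqrt(-45 + t*(4 + B)))
G(104, 83) + v(n) = sqrt(-45 + 4*83 + 104*83) - 736*sqrt(17) = sqrt(-45 + 332 + 8632) - 736*sqrt(17) = sqrt(8919) - 736*sqrt(17) = 3*sqrt(991) - 736*sqrt(17) = -736*sqrt(17) + 3*sqrt(991)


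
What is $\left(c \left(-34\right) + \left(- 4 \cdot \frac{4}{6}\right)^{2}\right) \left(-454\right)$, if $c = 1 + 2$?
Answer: $\frac{387716}{9} \approx 43080.0$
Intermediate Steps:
$c = 3$
$\left(c \left(-34\right) + \left(- 4 \cdot \frac{4}{6}\right)^{2}\right) \left(-454\right) = \left(3 \left(-34\right) + \left(- 4 \cdot \frac{4}{6}\right)^{2}\right) \left(-454\right) = \left(-102 + \left(- 4 \cdot 4 \cdot \frac{1}{6}\right)^{2}\right) \left(-454\right) = \left(-102 + \left(\left(-4\right) \frac{2}{3}\right)^{2}\right) \left(-454\right) = \left(-102 + \left(- \frac{8}{3}\right)^{2}\right) \left(-454\right) = \left(-102 + \frac{64}{9}\right) \left(-454\right) = \left(- \frac{854}{9}\right) \left(-454\right) = \frac{387716}{9}$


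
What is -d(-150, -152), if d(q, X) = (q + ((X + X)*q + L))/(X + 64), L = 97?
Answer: 45547/88 ≈ 517.58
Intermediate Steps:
d(q, X) = (97 + q + 2*X*q)/(64 + X) (d(q, X) = (q + ((X + X)*q + 97))/(X + 64) = (q + ((2*X)*q + 97))/(64 + X) = (q + (2*X*q + 97))/(64 + X) = (q + (97 + 2*X*q))/(64 + X) = (97 + q + 2*X*q)/(64 + X))
-d(-150, -152) = -(97 - 150 + 2*(-152)*(-150))/(64 - 152) = -(97 - 150 + 45600)/(-88) = -(-1)*45547/88 = -1*(-45547/88) = 45547/88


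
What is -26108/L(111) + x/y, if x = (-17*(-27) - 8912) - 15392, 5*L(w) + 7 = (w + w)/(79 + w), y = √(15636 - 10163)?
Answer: 6200650/277 - 23845*√5473/5473 ≈ 22063.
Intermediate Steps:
y = √5473 ≈ 73.980
L(w) = -7/5 + 2*w/(5*(79 + w)) (L(w) = -7/5 + ((w + w)/(79 + w))/5 = -7/5 + ((2*w)/(79 + w))/5 = -7/5 + (2*w/(79 + w))/5 = -7/5 + 2*w/(5*(79 + w)))
x = -23845 (x = (459 - 8912) - 15392 = -8453 - 15392 = -23845)
-26108/L(111) + x/y = -26108*(79 + 111)/(-553/5 - 1*111) - 23845*√5473/5473 = -26108*190/(-553/5 - 111) - 23845*√5473/5473 = -26108/((1/190)*(-1108/5)) - 23845*√5473/5473 = -26108/(-554/475) - 23845*√5473/5473 = -26108*(-475/554) - 23845*√5473/5473 = 6200650/277 - 23845*√5473/5473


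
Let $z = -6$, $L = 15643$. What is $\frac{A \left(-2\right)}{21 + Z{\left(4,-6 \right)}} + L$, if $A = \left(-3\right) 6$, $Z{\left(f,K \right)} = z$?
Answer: $\frac{78227}{5} \approx 15645.0$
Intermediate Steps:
$Z{\left(f,K \right)} = -6$
$A = -18$
$\frac{A \left(-2\right)}{21 + Z{\left(4,-6 \right)}} + L = \frac{\left(-18\right) \left(-2\right)}{21 - 6} + 15643 = \frac{36}{15} + 15643 = 36 \cdot \frac{1}{15} + 15643 = \frac{12}{5} + 15643 = \frac{78227}{5}$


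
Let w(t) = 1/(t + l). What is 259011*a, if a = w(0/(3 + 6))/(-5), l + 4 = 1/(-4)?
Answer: 1036044/85 ≈ 12189.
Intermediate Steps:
l = -17/4 (l = -4 + 1/(-4) = -4 - 1/4 = -17/4 ≈ -4.2500)
w(t) = 1/(-17/4 + t) (w(t) = 1/(t - 17/4) = 1/(-17/4 + t))
a = 4/85 (a = (4/(-17 + 4*(0/(3 + 6))))/(-5) = (4/(-17 + 4*(0/9)))*(-1/5) = (4/(-17 + 4*((1/9)*0)))*(-1/5) = (4/(-17 + 4*0))*(-1/5) = (4/(-17 + 0))*(-1/5) = (4/(-17))*(-1/5) = (4*(-1/17))*(-1/5) = -4/17*(-1/5) = 4/85 ≈ 0.047059)
259011*a = 259011*(4/85) = 1036044/85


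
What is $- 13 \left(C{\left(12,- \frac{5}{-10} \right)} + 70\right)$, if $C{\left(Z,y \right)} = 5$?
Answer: $-975$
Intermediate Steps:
$- 13 \left(C{\left(12,- \frac{5}{-10} \right)} + 70\right) = - 13 \left(5 + 70\right) = \left(-13\right) 75 = -975$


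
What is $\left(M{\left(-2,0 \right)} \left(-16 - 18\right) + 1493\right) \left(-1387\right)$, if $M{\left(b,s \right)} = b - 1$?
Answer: $-2212265$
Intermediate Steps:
$M{\left(b,s \right)} = -1 + b$
$\left(M{\left(-2,0 \right)} \left(-16 - 18\right) + 1493\right) \left(-1387\right) = \left(\left(-1 - 2\right) \left(-16 - 18\right) + 1493\right) \left(-1387\right) = \left(\left(-3\right) \left(-34\right) + 1493\right) \left(-1387\right) = \left(102 + 1493\right) \left(-1387\right) = 1595 \left(-1387\right) = -2212265$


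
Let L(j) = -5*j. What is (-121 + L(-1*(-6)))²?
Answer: 22801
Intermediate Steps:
(-121 + L(-1*(-6)))² = (-121 - (-5)*(-6))² = (-121 - 5*6)² = (-121 - 30)² = (-151)² = 22801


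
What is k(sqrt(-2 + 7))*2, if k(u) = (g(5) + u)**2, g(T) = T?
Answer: 60 + 20*sqrt(5) ≈ 104.72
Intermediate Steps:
k(u) = (5 + u)**2
k(sqrt(-2 + 7))*2 = (5 + sqrt(-2 + 7))**2*2 = (5 + sqrt(5))**2*2 = 2*(5 + sqrt(5))**2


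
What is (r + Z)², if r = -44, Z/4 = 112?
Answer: 163216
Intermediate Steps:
Z = 448 (Z = 4*112 = 448)
(r + Z)² = (-44 + 448)² = 404² = 163216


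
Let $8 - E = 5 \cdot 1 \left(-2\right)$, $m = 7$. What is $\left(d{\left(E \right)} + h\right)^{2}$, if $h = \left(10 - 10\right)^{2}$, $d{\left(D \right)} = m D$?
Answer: $15876$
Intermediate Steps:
$E = 18$ ($E = 8 - 5 \cdot 1 \left(-2\right) = 8 - 5 \left(-2\right) = 8 - -10 = 8 + 10 = 18$)
$d{\left(D \right)} = 7 D$
$h = 0$ ($h = 0^{2} = 0$)
$\left(d{\left(E \right)} + h\right)^{2} = \left(7 \cdot 18 + 0\right)^{2} = \left(126 + 0\right)^{2} = 126^{2} = 15876$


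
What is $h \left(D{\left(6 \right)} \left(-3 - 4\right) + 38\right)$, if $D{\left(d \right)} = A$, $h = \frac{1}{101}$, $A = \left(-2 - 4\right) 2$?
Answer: $\frac{122}{101} \approx 1.2079$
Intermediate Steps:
$A = -12$ ($A = \left(-6\right) 2 = -12$)
$h = \frac{1}{101} \approx 0.009901$
$D{\left(d \right)} = -12$
$h \left(D{\left(6 \right)} \left(-3 - 4\right) + 38\right) = \frac{- 12 \left(-3 - 4\right) + 38}{101} = \frac{\left(-12\right) \left(-7\right) + 38}{101} = \frac{84 + 38}{101} = \frac{1}{101} \cdot 122 = \frac{122}{101}$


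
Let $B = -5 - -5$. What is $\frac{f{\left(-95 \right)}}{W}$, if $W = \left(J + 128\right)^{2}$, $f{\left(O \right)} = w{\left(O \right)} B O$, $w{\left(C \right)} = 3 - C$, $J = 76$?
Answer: $0$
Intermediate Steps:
$B = 0$ ($B = -5 + 5 = 0$)
$f{\left(O \right)} = 0$ ($f{\left(O \right)} = \left(3 - O\right) 0 O = 0 O = 0$)
$W = 41616$ ($W = \left(76 + 128\right)^{2} = 204^{2} = 41616$)
$\frac{f{\left(-95 \right)}}{W} = \frac{0}{41616} = 0 \cdot \frac{1}{41616} = 0$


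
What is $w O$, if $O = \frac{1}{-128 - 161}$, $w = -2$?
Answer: $\frac{2}{289} \approx 0.0069204$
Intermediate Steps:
$O = - \frac{1}{289}$ ($O = \frac{1}{-289} = - \frac{1}{289} \approx -0.0034602$)
$w O = \left(-2\right) \left(- \frac{1}{289}\right) = \frac{2}{289}$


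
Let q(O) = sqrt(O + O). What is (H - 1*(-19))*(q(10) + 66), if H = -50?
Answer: -2046 - 62*sqrt(5) ≈ -2184.6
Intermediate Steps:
q(O) = sqrt(2)*sqrt(O) (q(O) = sqrt(2*O) = sqrt(2)*sqrt(O))
(H - 1*(-19))*(q(10) + 66) = (-50 - 1*(-19))*(sqrt(2)*sqrt(10) + 66) = (-50 + 19)*(2*sqrt(5) + 66) = -31*(66 + 2*sqrt(5)) = -2046 - 62*sqrt(5)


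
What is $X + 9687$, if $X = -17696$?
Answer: $-8009$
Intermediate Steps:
$X + 9687 = -17696 + 9687 = -8009$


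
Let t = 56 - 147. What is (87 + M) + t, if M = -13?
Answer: -17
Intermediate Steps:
t = -91
(87 + M) + t = (87 - 13) - 91 = 74 - 91 = -17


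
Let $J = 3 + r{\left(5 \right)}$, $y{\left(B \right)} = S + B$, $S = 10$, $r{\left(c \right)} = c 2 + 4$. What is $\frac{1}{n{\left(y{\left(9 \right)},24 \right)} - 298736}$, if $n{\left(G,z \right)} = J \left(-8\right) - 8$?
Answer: $- \frac{1}{298880} \approx -3.3458 \cdot 10^{-6}$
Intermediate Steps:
$r{\left(c \right)} = 4 + 2 c$ ($r{\left(c \right)} = 2 c + 4 = 4 + 2 c$)
$y{\left(B \right)} = 10 + B$
$J = 17$ ($J = 3 + \left(4 + 2 \cdot 5\right) = 3 + \left(4 + 10\right) = 3 + 14 = 17$)
$n{\left(G,z \right)} = -144$ ($n{\left(G,z \right)} = 17 \left(-8\right) - 8 = -136 - 8 = -144$)
$\frac{1}{n{\left(y{\left(9 \right)},24 \right)} - 298736} = \frac{1}{-144 - 298736} = \frac{1}{-298880} = - \frac{1}{298880}$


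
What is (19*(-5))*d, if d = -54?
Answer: 5130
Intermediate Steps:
(19*(-5))*d = (19*(-5))*(-54) = -95*(-54) = 5130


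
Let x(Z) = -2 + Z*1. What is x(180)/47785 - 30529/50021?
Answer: -1449924527/2390253485 ≈ -0.60660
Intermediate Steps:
x(Z) = -2 + Z
x(180)/47785 - 30529/50021 = (-2 + 180)/47785 - 30529/50021 = 178*(1/47785) - 30529*1/50021 = 178/47785 - 30529/50021 = -1449924527/2390253485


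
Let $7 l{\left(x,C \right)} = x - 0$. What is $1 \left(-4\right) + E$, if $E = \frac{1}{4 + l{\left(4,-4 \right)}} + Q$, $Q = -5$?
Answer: $- \frac{281}{32} \approx -8.7813$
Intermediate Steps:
$l{\left(x,C \right)} = \frac{x}{7}$ ($l{\left(x,C \right)} = \frac{x - 0}{7} = \frac{x + 0}{7} = \frac{x}{7}$)
$E = - \frac{153}{32}$ ($E = \frac{1}{4 + \frac{1}{7} \cdot 4} - 5 = \frac{1}{4 + \frac{4}{7}} - 5 = \frac{1}{\frac{32}{7}} - 5 = \frac{7}{32} - 5 = - \frac{153}{32} \approx -4.7813$)
$1 \left(-4\right) + E = 1 \left(-4\right) - \frac{153}{32} = -4 - \frac{153}{32} = - \frac{281}{32}$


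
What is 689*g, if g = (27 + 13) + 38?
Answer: 53742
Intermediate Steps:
g = 78 (g = 40 + 38 = 78)
689*g = 689*78 = 53742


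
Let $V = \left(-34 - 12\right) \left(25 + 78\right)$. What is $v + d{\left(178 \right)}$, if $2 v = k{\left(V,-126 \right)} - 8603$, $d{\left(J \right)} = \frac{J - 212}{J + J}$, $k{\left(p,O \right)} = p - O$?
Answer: $- \frac{588076}{89} \approx -6607.6$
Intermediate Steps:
$V = -4738$ ($V = \left(-46\right) 103 = -4738$)
$d{\left(J \right)} = \frac{-212 + J}{2 J}$
$v = - \frac{13215}{2}$ ($v = \frac{\left(-4738 - -126\right) - 8603}{2} = \frac{\left(-4738 + 126\right) - 8603}{2} = \frac{-4612 - 8603}{2} = \frac{1}{2} \left(-13215\right) = - \frac{13215}{2} \approx -6607.5$)
$v + d{\left(178 \right)} = - \frac{13215}{2} + \frac{-212 + 178}{2 \cdot 178} = - \frac{13215}{2} + \frac{1}{2} \cdot \frac{1}{178} \left(-34\right) = - \frac{13215}{2} - \frac{17}{178} = - \frac{588076}{89}$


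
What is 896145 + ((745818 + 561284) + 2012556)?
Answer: 4215803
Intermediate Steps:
896145 + ((745818 + 561284) + 2012556) = 896145 + (1307102 + 2012556) = 896145 + 3319658 = 4215803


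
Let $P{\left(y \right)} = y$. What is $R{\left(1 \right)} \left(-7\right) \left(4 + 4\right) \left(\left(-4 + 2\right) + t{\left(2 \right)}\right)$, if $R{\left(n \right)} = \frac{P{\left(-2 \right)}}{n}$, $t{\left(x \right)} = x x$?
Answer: $224$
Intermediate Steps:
$t{\left(x \right)} = x^{2}$
$R{\left(n \right)} = - \frac{2}{n}$
$R{\left(1 \right)} \left(-7\right) \left(4 + 4\right) \left(\left(-4 + 2\right) + t{\left(2 \right)}\right) = - \frac{2}{1} \left(-7\right) \left(4 + 4\right) \left(\left(-4 + 2\right) + 2^{2}\right) = \left(-2\right) 1 \left(-7\right) 8 \left(-2 + 4\right) = \left(-2\right) \left(-7\right) 8 \cdot 2 = 14 \cdot 16 = 224$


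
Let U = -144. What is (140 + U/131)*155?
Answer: 2820380/131 ≈ 21530.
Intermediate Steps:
(140 + U/131)*155 = (140 - 144/131)*155 = (18196/131)*155 = 2820380/131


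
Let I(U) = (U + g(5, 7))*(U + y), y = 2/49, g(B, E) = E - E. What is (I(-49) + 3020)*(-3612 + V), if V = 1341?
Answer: -12306549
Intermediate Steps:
g(B, E) = 0
y = 2/49 (y = 2*(1/49) = 2/49 ≈ 0.040816)
I(U) = U*(2/49 + U) (I(U) = (U + 0)*(U + 2/49) = U*(2/49 + U))
(I(-49) + 3020)*(-3612 + V) = ((1/49)*(-49)*(2 + 49*(-49)) + 3020)*(-3612 + 1341) = ((1/49)*(-49)*(2 - 2401) + 3020)*(-2271) = ((1/49)*(-49)*(-2399) + 3020)*(-2271) = (2399 + 3020)*(-2271) = 5419*(-2271) = -12306549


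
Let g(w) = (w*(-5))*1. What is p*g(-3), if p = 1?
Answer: 15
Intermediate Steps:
g(w) = -5*w (g(w) = -5*w*1 = -5*w)
p*g(-3) = 1*(-5*(-3)) = 1*15 = 15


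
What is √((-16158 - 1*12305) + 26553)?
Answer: I*√1910 ≈ 43.704*I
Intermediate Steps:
√((-16158 - 1*12305) + 26553) = √((-16158 - 12305) + 26553) = √(-28463 + 26553) = √(-1910) = I*√1910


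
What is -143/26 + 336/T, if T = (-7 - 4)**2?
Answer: -659/242 ≈ -2.7231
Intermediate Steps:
T = 121 (T = (-11)**2 = 121)
-143/26 + 336/T = -143/26 + 336/121 = -143*1/26 + 336*(1/121) = -11/2 + 336/121 = -659/242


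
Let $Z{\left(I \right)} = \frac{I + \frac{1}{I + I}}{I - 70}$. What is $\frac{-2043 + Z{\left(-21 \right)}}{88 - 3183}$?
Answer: $\frac{7807463}{11829090} \approx 0.66002$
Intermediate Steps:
$Z{\left(I \right)} = \frac{I + \frac{1}{2 I}}{-70 + I}$
$\frac{-2043 + Z{\left(-21 \right)}}{88 - 3183} = \frac{-2043 + \frac{\frac{1}{2} + \left(-21\right)^{2}}{\left(-21\right) \left(-70 - 21\right)}}{88 - 3183} = \frac{-2043 - \frac{\frac{1}{2} + 441}{21 \left(-91\right)}}{-3095} = \left(-2043 - \left(- \frac{1}{1911}\right) \frac{883}{2}\right) \left(- \frac{1}{3095}\right) = \left(-2043 + \frac{883}{3822}\right) \left(- \frac{1}{3095}\right) = \left(- \frac{7807463}{3822}\right) \left(- \frac{1}{3095}\right) = \frac{7807463}{11829090}$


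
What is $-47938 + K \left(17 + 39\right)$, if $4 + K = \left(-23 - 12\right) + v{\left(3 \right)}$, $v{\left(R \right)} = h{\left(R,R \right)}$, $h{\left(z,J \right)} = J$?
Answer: $-49954$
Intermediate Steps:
$v{\left(R \right)} = R$
$K = -36$ ($K = -4 + \left(\left(-23 - 12\right) + 3\right) = -4 + \left(-35 + 3\right) = -4 - 32 = -36$)
$-47938 + K \left(17 + 39\right) = -47938 - 36 \left(17 + 39\right) = -47938 - 2016 = -49954$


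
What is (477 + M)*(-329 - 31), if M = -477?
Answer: 0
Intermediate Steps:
(477 + M)*(-329 - 31) = (477 - 477)*(-329 - 31) = 0*(-360) = 0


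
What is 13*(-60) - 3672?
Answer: -4452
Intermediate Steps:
13*(-60) - 3672 = -780 - 3672 = -4452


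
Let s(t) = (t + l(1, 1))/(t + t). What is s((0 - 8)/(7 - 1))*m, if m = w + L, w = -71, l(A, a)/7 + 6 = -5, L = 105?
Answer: 3995/4 ≈ 998.75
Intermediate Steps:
l(A, a) = -77 (l(A, a) = -42 + 7*(-5) = -42 - 35 = -77)
s(t) = (-77 + t)/(2*t) (s(t) = (t - 77)/(t + t) = (-77 + t)/((2*t)) = (-77 + t)*(1/(2*t)) = (-77 + t)/(2*t))
m = 34 (m = -71 + 105 = 34)
s((0 - 8)/(7 - 1))*m = ((-77 + (0 - 8)/(7 - 1))/(2*(((0 - 8)/(7 - 1)))))*34 = ((-77 - 8/6)/(2*((-8/6))))*34 = ((-77 - 8*⅙)/(2*((-8*⅙))))*34 = ((-77 - 4/3)/(2*(-4/3)))*34 = ((½)*(-¾)*(-235/3))*34 = (235/8)*34 = 3995/4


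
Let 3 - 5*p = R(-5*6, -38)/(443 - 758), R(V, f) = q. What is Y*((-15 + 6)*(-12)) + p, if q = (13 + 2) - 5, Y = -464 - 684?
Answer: -39054769/315 ≈ -1.2398e+5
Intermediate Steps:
Y = -1148
q = 10 (q = 15 - 5 = 10)
R(V, f) = 10
p = 191/315 (p = 3/5 - 2/(443 - 758) = 3/5 - 2/(-315) = 3/5 - 2*(-1)/315 = 3/5 - 1/5*(-2/63) = 3/5 + 2/315 = 191/315 ≈ 0.60635)
Y*((-15 + 6)*(-12)) + p = -1148*(-15 + 6)*(-12) + 191/315 = -(-10332)*(-12) + 191/315 = -1148*108 + 191/315 = -123984 + 191/315 = -39054769/315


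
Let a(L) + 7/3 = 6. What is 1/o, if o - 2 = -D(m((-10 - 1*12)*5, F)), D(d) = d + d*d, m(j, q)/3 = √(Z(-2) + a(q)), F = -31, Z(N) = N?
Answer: -13/154 + √15/154 ≈ -0.059266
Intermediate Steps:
a(L) = 11/3 (a(L) = -7/3 + 6 = 11/3)
m(j, q) = √15 (m(j, q) = 3*√(-2 + 11/3) = 3*√(5/3) = 3*(√15/3) = √15)
D(d) = d + d²
o = 2 - √15*(1 + √15) ≈ -16.873
1/o = 1/(-13 - √15)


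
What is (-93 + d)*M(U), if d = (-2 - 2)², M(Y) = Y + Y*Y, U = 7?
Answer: -4312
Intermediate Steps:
M(Y) = Y + Y²
d = 16 (d = (-4)² = 16)
(-93 + d)*M(U) = (-93 + 16)*(7*(1 + 7)) = -539*8 = -77*56 = -4312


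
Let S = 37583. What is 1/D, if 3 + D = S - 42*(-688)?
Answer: 1/66476 ≈ 1.5043e-5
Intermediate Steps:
D = 66476 (D = -3 + (37583 - 42*(-688)) = -3 + (37583 - 1*(-28896)) = -3 + (37583 + 28896) = -3 + 66479 = 66476)
1/D = 1/66476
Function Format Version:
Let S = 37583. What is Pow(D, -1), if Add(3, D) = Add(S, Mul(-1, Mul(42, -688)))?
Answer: Rational(1, 66476) ≈ 1.5043e-5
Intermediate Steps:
D = 66476 (D = Add(-3, Add(37583, Mul(-1, Mul(42, -688)))) = Add(-3, Add(37583, Mul(-1, -28896))) = Add(-3, Add(37583, 28896)) = Add(-3, 66479) = 66476)
Pow(D, -1) = Pow(66476, -1) = Rational(1, 66476)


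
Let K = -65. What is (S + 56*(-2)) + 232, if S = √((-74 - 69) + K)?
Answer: 120 + 4*I*√13 ≈ 120.0 + 14.422*I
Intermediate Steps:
S = 4*I*√13 (S = √((-74 - 69) - 65) = √(-143 - 65) = √(-208) = 4*I*√13 ≈ 14.422*I)
(S + 56*(-2)) + 232 = (4*I*√13 + 56*(-2)) + 232 = (4*I*√13 - 112) + 232 = (-112 + 4*I*√13) + 232 = 120 + 4*I*√13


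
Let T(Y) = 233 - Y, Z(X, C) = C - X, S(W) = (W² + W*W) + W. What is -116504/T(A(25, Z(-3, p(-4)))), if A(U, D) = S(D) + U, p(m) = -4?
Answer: -116504/207 ≈ -562.82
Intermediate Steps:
S(W) = W + 2*W² (S(W) = (W² + W²) + W = 2*W² + W = W + 2*W²)
A(U, D) = U + D*(1 + 2*D) (A(U, D) = D*(1 + 2*D) + U = U + D*(1 + 2*D))
-116504/T(A(25, Z(-3, p(-4)))) = -116504/(233 - (25 + (-4 - 1*(-3))*(1 + 2*(-4 - 1*(-3))))) = -116504/(233 - (25 + (-4 + 3)*(1 + 2*(-4 + 3)))) = -116504/(233 - (25 - (1 + 2*(-1)))) = -116504/(233 - (25 - (1 - 2))) = -116504/(233 - (25 - 1*(-1))) = -116504/(233 - (25 + 1)) = -116504/(233 - 1*26) = -116504/(233 - 26) = -116504/207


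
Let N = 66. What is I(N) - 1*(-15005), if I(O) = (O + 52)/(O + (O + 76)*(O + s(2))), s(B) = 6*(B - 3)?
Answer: 64416524/4293 ≈ 15005.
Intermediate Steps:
s(B) = -18 + 6*B (s(B) = 6*(-3 + B) = -18 + 6*B)
I(O) = (52 + O)/(O + (-6 + O)*(76 + O)) (I(O) = (O + 52)/(O + (O + 76)*(O + (-18 + 6*2))) = (52 + O)/(O + (76 + O)*(O + (-18 + 12))) = (52 + O)/(O + (76 + O)*(O - 6)) = (52 + O)/(O + (76 + O)*(-6 + O)) = (52 + O)/(O + (-6 + O)*(76 + O)))
I(N) - 1*(-15005) = (52 + 66)/(-456 + 66² + 71*66) - 1*(-15005) = 118/(-456 + 4356 + 4686) + 15005 = 118/8586 + 15005 = (1/8586)*118 + 15005 = 59/4293 + 15005 = 64416524/4293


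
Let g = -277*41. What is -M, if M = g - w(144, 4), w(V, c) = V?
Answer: 11501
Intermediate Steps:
g = -11357
M = -11501 (M = -11357 - 1*144 = -11357 - 144 = -11501)
-M = -1*(-11501) = 11501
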